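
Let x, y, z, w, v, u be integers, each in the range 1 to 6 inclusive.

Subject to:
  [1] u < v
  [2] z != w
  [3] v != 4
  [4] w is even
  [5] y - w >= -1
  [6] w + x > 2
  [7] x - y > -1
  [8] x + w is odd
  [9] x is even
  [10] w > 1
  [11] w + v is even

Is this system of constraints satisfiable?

Unsatisfiable

Constraint 9 makes x even and constraint 4 makes w even, so x + w must be even. Constraint 8 says x + w is odd — contradiction.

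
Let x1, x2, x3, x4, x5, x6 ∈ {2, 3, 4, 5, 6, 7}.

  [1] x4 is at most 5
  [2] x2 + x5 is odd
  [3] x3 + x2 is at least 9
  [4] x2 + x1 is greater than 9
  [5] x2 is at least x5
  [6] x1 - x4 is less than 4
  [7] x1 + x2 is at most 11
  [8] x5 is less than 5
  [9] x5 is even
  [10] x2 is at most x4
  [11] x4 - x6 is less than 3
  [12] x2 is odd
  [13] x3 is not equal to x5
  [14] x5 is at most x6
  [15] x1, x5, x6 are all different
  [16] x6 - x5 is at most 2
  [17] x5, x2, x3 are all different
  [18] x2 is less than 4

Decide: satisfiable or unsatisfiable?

Try x1 = 7, x2 = 3, x3 = 6, x4 = 5, x5 = 2, x6 = 3.
Check constraint 3: x3 + x2 = 9; constraint 4: x2 + x1 = 10. The remaining constraints are straightforward to verify.

Satisfiable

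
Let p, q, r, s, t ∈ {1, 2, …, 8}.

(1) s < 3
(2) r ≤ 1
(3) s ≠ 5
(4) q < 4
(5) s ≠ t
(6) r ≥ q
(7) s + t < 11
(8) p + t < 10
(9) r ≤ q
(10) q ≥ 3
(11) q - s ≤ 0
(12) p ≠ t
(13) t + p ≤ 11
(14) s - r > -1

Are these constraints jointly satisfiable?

From constraints 6 and 10: r ≥ q and q ≥ 3, so r ≥ 3. From constraint 2: r ≤ 1. But 1 < 3, so no value of r works.

Unsatisfiable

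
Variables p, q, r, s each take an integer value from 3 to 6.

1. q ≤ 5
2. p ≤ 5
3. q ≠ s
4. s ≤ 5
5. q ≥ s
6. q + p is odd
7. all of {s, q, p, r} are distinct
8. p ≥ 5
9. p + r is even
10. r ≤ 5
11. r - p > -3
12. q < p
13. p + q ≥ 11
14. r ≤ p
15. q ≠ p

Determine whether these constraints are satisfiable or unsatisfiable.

Constraints 1, 2, 4, and 10 confine each of s, q, p, r to the 3 values {3, …, 5} (the domain already gives each ≥ 3).
Constraint 7 requires all 4 of them to be distinct, but only 3 values are available — impossible by the pigeonhole principle.

Unsatisfiable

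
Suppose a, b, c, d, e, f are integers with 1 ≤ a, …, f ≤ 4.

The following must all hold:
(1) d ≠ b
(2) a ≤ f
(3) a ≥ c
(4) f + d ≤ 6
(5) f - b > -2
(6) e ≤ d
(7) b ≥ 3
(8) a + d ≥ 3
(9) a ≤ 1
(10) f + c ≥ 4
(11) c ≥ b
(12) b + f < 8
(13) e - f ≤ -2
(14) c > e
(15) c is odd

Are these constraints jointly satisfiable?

From constraints 7 and 11: c ≥ b and b ≥ 3, so c ≥ 3. From constraints 3 and 9: c ≤ a and a ≤ 1, so c ≤ 1. But 1 < 3, so no value of c works.

Unsatisfiable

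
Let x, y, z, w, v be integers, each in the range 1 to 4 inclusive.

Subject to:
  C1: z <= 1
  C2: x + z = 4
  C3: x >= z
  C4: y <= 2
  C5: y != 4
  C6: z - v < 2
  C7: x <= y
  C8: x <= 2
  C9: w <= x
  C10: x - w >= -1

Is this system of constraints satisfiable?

Unsatisfiable

From constraint 8: x ≤ 2. From constraint 1: z ≤ 1. Hence x + z ≤ 3. But constraint 2 requires x + z = 4, and 4 > 3. Contradiction.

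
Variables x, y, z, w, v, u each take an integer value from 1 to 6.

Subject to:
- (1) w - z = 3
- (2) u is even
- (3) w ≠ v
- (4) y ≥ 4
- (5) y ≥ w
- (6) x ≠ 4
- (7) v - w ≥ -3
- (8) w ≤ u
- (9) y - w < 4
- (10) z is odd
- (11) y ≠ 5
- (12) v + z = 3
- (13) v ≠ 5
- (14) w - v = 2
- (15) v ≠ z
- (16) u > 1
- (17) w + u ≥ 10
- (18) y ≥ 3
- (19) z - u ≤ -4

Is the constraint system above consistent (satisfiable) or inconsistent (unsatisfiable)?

Take x = 6, y = 6, z = 1, w = 4, v = 2, u = 6. Then constraint 1: w - z = 3; constraint 7: v - w = -2, and every other listed constraint is also met.

Satisfiable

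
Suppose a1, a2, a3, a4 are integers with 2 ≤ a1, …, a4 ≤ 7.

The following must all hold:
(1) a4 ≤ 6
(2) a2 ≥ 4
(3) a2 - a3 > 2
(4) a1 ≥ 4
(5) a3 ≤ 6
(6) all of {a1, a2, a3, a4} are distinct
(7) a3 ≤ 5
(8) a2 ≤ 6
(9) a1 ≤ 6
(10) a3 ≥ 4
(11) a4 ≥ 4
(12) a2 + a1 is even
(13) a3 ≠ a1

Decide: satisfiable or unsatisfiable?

Unsatisfiable

Constraints 1, 2, 4, 5, 8, 9, 10, and 11 confine each of a1, a2, a3, a4 to the 3 values {4, …, 6}.
Constraint 6 requires all 4 of them to be distinct, but only 3 values are available — impossible by the pigeonhole principle.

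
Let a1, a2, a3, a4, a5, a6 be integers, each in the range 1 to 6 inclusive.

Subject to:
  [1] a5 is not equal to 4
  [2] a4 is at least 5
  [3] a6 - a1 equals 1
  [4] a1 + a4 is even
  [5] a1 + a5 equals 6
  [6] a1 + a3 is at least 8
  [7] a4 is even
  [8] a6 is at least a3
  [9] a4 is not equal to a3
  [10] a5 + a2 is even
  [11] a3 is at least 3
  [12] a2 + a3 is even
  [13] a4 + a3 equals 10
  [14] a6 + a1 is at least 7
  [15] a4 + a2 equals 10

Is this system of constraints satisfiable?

Satisfiable

Setting (a1, a2, a3, a4, a5, a6) = (4, 4, 4, 6, 2, 5) satisfies everything: constraint 3: a6 - a1 = 1; constraint 5: a1 + a5 = 6; constraint 6: a1 + a3 = 8, and the others follow.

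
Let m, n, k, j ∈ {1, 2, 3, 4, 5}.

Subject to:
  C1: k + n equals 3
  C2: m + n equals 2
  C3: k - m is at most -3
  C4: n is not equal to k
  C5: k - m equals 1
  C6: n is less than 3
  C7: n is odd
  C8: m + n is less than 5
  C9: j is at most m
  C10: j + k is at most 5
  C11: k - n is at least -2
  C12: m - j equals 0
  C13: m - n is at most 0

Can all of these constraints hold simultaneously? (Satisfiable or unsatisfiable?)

Constraints 3, 11, and 13 give k − n ≥ -2, n − m ≥ 0, m − k ≥ 3.
Adding all 3 inequalities: the left sides telescope to 0, and the right sides sum to (-2) + 0 + 3 = 1. So 0 ≥ 1, which is false.

Unsatisfiable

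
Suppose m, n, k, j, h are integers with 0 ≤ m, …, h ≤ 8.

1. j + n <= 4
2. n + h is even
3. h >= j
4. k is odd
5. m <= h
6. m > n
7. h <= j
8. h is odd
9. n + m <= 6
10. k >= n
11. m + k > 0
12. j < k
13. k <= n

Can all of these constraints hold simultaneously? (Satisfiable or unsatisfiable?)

Constraints 5, 6, 7, 12, and 13 give k ≤ n, n < m, m ≤ h, h ≤ j, j < k. Chaining: k ≤ n < m ≤ h ≤ j < k, which forces k < k — impossible.

Unsatisfiable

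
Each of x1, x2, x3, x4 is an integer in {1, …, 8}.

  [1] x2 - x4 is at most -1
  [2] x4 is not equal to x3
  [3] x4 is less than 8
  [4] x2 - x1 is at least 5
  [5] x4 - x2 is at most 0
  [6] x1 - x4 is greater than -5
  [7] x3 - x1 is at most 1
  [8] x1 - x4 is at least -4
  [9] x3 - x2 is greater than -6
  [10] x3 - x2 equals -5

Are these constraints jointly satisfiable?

Constraints 1, 4, and 8 give x2 − x1 ≥ 5, x1 − x4 ≥ -4, x4 − x2 ≥ 1.
Adding all 3 inequalities: the left sides telescope to 0, and the right sides sum to 5 + (-4) + 1 = 2. So 0 ≥ 2, which is false.

Unsatisfiable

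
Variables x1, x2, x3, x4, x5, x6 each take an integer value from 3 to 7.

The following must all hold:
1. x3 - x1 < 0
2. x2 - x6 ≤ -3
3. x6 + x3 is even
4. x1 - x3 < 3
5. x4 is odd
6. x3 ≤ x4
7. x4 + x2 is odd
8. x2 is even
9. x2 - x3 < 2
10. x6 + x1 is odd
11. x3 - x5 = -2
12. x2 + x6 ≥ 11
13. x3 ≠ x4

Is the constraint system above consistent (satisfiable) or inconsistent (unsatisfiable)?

Try x1 = 4, x2 = 4, x3 = 3, x4 = 5, x5 = 5, x6 = 7.
Check constraint 1: x3 - x1 = -1; constraint 2: x2 - x6 = -3; constraint 4: x1 - x3 = 1. The remaining constraints are straightforward to verify.

Satisfiable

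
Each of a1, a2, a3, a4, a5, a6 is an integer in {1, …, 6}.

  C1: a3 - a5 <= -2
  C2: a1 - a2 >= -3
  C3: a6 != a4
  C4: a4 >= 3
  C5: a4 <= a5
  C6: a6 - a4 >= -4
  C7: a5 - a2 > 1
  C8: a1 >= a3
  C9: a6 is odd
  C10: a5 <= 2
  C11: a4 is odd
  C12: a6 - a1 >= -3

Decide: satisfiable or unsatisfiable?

From constraint 4: a4 ≥ 3. From constraints 5 and 10: a4 ≤ a5 and a5 ≤ 2, so a4 ≤ 2. But 2 < 3, so no value of a4 works.

Unsatisfiable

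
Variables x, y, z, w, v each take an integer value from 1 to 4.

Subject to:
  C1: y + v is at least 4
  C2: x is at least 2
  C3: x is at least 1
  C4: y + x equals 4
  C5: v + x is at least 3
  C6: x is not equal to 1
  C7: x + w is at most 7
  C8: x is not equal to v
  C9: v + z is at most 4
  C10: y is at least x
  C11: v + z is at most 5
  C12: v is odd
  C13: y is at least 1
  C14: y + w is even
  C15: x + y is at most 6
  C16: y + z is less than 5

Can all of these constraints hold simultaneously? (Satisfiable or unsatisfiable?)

The assignment x = 2, y = 2, z = 1, w = 2, v = 3 works:
  constraint 1 holds since y + v = 5.
  constraint 4 holds since y + x = 4.
The rest check out directly.

Satisfiable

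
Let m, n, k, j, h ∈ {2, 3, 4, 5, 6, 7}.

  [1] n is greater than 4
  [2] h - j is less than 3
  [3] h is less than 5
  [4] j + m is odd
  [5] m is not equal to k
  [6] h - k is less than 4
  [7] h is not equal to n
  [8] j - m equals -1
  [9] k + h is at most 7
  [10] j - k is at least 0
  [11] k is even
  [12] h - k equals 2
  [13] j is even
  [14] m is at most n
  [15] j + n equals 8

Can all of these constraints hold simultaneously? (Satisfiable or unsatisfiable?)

The assignment m = 3, n = 6, k = 2, j = 2, h = 4 works:
  constraint 2 holds since h - j = 2.
  constraint 6 holds since h - k = 2.
The rest check out directly.

Satisfiable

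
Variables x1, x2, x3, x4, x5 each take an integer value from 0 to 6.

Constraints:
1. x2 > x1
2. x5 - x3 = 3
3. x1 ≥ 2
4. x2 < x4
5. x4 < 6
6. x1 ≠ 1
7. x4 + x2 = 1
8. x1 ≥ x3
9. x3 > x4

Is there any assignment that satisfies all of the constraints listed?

Constraints 1, 4, 8, and 9 give x1 < x2, x2 < x4, x4 < x3, x3 ≤ x1. Chaining: x1 < x2 < x4 < x3 ≤ x1, which forces x1 < x1 — impossible.

Unsatisfiable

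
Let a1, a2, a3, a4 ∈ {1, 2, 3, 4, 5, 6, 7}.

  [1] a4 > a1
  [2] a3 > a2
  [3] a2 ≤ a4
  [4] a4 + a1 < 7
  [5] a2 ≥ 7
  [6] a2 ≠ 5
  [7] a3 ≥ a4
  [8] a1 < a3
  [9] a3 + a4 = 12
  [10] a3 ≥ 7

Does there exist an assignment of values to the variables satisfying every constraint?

From constraint 10: a3 ≥ 7. From constraints 3 and 5: a4 ≥ a2 ≥ 7. Hence a3 + a4 ≥ 14. But constraint 9 requires a3 + a4 = 12, and 12 < 14. Contradiction.

Unsatisfiable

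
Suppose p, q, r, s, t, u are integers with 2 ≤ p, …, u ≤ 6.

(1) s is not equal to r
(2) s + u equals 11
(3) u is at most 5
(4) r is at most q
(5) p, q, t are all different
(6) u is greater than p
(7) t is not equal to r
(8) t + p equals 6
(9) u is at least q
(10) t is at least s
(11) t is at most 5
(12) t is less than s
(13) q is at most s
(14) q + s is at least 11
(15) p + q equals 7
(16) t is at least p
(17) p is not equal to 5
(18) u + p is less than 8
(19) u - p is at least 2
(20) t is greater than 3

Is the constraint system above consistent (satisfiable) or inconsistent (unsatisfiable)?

Unsatisfiable

From constraints 3 and 9: q ≤ u ≤ 5. From constraints 10 and 11: s ≤ t ≤ 5. Hence q + s ≤ 10. But constraint 14 requires q + s ≥ 11, and 11 > 10. Contradiction.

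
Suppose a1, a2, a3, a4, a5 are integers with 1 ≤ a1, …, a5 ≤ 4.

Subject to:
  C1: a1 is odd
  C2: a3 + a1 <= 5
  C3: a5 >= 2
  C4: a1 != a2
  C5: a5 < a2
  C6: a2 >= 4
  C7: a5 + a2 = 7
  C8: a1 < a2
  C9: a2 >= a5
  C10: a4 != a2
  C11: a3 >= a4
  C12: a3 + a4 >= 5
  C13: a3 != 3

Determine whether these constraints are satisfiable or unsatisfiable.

Satisfiable

The assignment a1 = 1, a2 = 4, a3 = 4, a4 = 2, a5 = 3 works:
  constraint 2 holds since a3 + a1 = 5.
  constraint 7 holds since a5 + a2 = 7.
The rest check out directly.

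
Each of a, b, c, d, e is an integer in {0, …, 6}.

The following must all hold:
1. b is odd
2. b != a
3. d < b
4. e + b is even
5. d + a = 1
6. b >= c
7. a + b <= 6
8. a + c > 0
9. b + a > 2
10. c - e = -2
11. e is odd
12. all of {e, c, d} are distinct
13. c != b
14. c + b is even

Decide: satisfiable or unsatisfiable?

Satisfiable

Try a = 1, b = 3, c = 1, d = 0, e = 3.
Check constraint 5: d + a = 1; constraint 7: a + b = 4. The remaining constraints are straightforward to verify.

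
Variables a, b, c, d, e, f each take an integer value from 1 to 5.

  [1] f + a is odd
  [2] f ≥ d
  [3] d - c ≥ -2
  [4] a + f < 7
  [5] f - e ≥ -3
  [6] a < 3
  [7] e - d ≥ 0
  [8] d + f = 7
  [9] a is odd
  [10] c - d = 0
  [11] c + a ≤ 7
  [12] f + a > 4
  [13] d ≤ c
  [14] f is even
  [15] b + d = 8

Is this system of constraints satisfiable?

Satisfiable

Setting (a, b, c, d, e, f) = (1, 5, 3, 3, 5, 4) satisfies everything: constraint 3: d - c = 0; constraint 4: a + f = 5; constraint 5: f - e = -1, and the others follow.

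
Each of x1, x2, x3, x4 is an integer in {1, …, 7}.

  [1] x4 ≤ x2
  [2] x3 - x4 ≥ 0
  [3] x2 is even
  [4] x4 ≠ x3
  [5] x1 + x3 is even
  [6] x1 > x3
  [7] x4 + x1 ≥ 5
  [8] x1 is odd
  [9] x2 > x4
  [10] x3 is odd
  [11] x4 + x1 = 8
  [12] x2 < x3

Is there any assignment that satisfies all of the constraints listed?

Satisfiable

Take x1 = 7, x2 = 2, x3 = 3, x4 = 1. Then constraint 2: x3 - x4 = 2; constraint 7: x4 + x1 = 8; constraint 11: x4 + x1 = 8, and every other listed constraint is also met.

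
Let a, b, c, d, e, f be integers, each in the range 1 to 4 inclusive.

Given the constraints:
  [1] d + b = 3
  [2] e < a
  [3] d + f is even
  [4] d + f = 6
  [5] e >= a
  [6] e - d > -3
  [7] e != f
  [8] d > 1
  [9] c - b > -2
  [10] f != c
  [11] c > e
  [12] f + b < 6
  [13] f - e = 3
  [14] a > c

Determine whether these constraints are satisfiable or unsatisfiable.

Unsatisfiable

Constraints 5, 11, and 14 give a ≤ e, e < c, c < a. Chaining: a ≤ e < c < a, which forces a < a — impossible.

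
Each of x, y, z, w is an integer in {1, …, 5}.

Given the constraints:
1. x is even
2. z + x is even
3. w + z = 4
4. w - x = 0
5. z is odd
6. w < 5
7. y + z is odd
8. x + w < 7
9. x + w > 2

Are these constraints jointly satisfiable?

Unsatisfiable

Constraint 5 makes z odd and constraint 1 makes x even, so z + x must be odd. Constraint 2 says z + x is even — contradiction.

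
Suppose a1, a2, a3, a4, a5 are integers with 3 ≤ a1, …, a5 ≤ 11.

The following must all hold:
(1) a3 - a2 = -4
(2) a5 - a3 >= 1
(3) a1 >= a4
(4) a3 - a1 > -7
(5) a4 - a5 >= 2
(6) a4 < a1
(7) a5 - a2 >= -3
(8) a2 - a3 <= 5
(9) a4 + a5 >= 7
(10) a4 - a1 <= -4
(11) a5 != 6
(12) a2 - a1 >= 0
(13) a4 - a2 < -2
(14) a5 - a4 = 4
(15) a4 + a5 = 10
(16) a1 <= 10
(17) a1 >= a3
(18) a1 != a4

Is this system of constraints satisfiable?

Constraints 2, 5, 8, 10, and 12 give a1 − a4 ≥ 4, a4 − a5 ≥ 2, a5 − a3 ≥ 1, a3 − a2 ≥ -5, a2 − a1 ≥ 0.
Adding all 5 inequalities: the left sides telescope to 0, and the right sides sum to 4 + 2 + 1 + (-5) + 0 = 2. So 0 ≥ 2, which is false.

Unsatisfiable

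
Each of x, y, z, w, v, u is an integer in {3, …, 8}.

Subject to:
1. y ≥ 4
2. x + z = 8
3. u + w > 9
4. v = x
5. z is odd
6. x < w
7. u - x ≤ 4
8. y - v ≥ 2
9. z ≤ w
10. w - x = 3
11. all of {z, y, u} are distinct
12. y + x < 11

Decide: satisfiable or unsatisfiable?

Satisfiable

One satisfying assignment is x = 3, y = 7, z = 5, w = 6, v = 3, u = 6.
For the less obvious constraints — constraint 2: x + z = 8; constraint 3: u + w = 12; constraint 7: u - x = 3 — and the others hold by inspection.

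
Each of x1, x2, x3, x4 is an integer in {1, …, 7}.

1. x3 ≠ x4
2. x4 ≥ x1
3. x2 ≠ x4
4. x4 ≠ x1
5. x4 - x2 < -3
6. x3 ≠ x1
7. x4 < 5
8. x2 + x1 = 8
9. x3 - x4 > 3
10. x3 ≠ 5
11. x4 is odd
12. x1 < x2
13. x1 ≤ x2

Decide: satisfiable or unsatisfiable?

Take x1 = 1, x2 = 7, x3 = 7, x4 = 3. Then constraint 5: x4 - x2 = -4; constraint 8: x2 + x1 = 8; constraint 9: x3 - x4 = 4, and every other listed constraint is also met.

Satisfiable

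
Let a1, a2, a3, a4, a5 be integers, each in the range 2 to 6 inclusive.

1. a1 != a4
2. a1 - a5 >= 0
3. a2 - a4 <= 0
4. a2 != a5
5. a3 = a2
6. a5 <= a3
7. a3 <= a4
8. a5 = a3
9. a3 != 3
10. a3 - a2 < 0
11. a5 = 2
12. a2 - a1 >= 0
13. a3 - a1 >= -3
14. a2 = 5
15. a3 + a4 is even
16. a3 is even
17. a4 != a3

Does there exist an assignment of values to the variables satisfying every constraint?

Constraint 11 fixes a5 = 2 and constraint 14 fixes a2 = 5. Constraints 5 and 8 give a5 = a3 = a2, so a5 = a2. But 2 ≠ 5 — contradiction.

Unsatisfiable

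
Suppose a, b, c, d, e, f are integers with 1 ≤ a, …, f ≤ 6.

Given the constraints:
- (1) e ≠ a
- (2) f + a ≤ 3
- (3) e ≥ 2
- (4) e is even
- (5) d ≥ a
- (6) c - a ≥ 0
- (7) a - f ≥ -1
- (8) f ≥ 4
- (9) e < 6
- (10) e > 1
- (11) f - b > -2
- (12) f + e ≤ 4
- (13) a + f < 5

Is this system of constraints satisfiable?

Unsatisfiable

From constraint 8: f ≥ 4. From constraint 3: e ≥ 2. Hence f + e ≥ 6. But constraint 12 requires f + e ≤ 4, and 4 < 6. Contradiction.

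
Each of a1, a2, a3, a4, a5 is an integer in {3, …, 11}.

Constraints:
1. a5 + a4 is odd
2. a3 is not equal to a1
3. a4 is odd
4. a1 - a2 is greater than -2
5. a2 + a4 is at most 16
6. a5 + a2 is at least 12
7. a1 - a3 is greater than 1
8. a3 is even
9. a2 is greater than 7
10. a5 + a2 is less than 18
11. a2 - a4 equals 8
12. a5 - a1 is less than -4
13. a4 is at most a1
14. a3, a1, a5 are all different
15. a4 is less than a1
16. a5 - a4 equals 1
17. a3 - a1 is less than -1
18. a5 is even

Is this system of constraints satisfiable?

The assignment a1 = 11, a2 = 11, a3 = 8, a4 = 3, a5 = 4 works:
  constraint 4 holds since a1 - a2 = 0.
  constraint 5 holds since a2 + a4 = 14.
The rest check out directly.

Satisfiable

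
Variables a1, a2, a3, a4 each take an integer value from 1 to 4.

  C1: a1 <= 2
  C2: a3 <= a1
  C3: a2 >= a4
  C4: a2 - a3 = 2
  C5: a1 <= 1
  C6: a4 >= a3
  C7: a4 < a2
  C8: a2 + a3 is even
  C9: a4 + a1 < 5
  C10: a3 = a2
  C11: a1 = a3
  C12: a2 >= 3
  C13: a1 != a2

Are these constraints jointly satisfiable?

Unsatisfiable

From constraints 10 and 11, a1 = a3 = a2, so a1 = a2. But constraint 13 says a1 ≠ a2. Contradiction.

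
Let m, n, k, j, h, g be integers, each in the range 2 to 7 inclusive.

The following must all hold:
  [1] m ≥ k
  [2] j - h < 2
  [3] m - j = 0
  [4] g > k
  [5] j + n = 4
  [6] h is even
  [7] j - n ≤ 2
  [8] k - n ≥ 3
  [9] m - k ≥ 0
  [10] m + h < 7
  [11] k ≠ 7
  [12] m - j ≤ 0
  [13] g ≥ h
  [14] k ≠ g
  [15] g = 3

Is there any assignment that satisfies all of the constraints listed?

Unsatisfiable

Constraints 7, 8, 9, and 12 give j − m ≥ 0, m − k ≥ 0, k − n ≥ 3, n − j ≥ -2.
Adding all 4 inequalities: the left sides telescope to 0, and the right sides sum to 0 + 0 + 3 + (-2) = 1. So 0 ≥ 1, which is false.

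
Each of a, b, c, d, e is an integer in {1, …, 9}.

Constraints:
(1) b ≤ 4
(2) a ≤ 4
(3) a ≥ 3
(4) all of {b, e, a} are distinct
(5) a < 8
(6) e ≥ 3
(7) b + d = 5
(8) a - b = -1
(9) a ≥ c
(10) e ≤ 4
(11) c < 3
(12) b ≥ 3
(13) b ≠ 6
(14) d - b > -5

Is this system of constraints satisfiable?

Unsatisfiable

Constraints 1, 2, 3, 6, 10, and 12 confine each of b, e, a to the 2 values {3, 4}.
Constraint 4 requires all 3 of them to be distinct, but only 2 values are available — impossible by the pigeonhole principle.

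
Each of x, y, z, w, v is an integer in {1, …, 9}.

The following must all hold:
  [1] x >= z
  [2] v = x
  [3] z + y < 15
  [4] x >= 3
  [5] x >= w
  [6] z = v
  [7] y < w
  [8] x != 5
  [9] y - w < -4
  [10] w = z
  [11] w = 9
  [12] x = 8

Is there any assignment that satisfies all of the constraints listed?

Unsatisfiable

Constraint 11 fixes w = 9 and constraint 12 fixes x = 8. Constraints 2, 6, and 10 give w = z = v = x, so w = x. But 9 ≠ 8 — contradiction.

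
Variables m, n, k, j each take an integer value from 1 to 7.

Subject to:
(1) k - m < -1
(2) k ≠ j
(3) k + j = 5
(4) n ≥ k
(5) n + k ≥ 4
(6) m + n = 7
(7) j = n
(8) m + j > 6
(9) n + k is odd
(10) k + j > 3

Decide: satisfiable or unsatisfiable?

Satisfiable

The assignment m = 4, n = 3, k = 2, j = 3 works:
  constraint 1 holds since k - m = -2.
  constraint 3 holds since k + j = 5.
The rest check out directly.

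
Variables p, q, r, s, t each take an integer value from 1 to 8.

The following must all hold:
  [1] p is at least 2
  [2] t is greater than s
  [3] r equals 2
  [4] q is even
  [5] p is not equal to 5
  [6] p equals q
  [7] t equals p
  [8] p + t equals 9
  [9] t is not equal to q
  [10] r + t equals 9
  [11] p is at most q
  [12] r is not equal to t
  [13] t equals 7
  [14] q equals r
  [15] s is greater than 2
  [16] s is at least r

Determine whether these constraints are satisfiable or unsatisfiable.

Unsatisfiable

Constraint 13 fixes t = 7 and constraint 3 fixes r = 2. Constraints 6, 7, and 14 give t = p = q = r, so t = r. But 7 ≠ 2 — contradiction.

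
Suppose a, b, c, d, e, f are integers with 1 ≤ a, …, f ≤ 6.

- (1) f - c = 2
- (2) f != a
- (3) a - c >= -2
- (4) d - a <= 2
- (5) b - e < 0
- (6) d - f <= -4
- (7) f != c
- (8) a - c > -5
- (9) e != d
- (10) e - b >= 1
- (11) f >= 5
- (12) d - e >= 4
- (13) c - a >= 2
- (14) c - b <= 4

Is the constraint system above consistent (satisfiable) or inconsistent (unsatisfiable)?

Unsatisfiable

Constraints 4, 10, 12, 13, and 14 give a − d ≥ -2, d − e ≥ 4, e − b ≥ 1, b − c ≥ -4, c − a ≥ 2.
Adding all 5 inequalities: the left sides telescope to 0, and the right sides sum to (-2) + 4 + 1 + (-4) + 2 = 1. So 0 ≥ 1, which is false.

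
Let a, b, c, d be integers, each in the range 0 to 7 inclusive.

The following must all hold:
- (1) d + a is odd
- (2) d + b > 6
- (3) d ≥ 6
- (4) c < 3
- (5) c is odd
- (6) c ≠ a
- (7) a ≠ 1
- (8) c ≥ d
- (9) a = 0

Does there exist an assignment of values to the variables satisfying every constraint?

Unsatisfiable

From constraints 3 and 8: c ≥ d and d ≥ 6, so c ≥ 6. From constraint 4: c ≤ 2. But 2 < 6, so no value of c works.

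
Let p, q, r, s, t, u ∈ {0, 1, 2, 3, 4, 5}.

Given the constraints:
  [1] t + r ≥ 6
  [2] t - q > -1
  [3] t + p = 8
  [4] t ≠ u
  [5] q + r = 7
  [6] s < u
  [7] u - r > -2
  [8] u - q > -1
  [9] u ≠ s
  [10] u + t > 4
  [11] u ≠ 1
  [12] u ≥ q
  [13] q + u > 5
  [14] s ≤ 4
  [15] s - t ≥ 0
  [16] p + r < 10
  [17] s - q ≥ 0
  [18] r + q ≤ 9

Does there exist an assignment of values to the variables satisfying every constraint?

Satisfiable

Setting (p, q, r, s, t, u) = (5, 3, 4, 3, 3, 4) satisfies everything: constraint 1: t + r = 7; constraint 2: t - q = 0, and the others follow.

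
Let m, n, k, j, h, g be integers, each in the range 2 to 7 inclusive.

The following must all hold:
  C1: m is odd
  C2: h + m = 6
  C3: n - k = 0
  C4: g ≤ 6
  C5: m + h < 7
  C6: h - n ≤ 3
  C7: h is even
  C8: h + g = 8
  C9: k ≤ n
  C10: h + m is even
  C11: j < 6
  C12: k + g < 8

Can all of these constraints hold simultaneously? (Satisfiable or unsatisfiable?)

Constraint 7 makes h even and constraint 1 makes m odd, so h + m must be odd. Constraint 10 says h + m is even — contradiction.

Unsatisfiable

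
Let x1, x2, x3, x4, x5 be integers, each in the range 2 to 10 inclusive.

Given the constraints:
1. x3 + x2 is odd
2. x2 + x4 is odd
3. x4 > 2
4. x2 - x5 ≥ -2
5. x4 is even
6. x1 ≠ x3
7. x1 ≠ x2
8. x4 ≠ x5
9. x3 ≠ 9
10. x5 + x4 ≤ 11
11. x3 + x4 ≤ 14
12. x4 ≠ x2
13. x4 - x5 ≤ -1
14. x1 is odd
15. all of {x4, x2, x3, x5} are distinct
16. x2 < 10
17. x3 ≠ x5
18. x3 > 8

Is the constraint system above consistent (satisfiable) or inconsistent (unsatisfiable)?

Satisfiable

Take x1 = 5, x2 = 3, x3 = 10, x4 = 4, x5 = 5. Then constraint 4: x2 - x5 = -2; constraint 10: x5 + x4 = 9, and every other listed constraint is also met.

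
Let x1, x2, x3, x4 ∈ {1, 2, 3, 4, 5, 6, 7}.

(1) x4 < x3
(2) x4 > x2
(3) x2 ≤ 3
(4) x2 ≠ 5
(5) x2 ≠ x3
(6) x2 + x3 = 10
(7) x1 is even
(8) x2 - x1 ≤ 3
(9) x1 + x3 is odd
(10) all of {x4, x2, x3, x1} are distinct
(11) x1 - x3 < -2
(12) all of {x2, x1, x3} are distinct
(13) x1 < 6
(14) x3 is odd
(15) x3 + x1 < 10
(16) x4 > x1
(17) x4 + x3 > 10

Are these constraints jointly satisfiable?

Take x1 = 2, x2 = 3, x3 = 7, x4 = 5. Then constraint 6: x2 + x3 = 10; constraint 8: x2 - x1 = 1, and every other listed constraint is also met.

Satisfiable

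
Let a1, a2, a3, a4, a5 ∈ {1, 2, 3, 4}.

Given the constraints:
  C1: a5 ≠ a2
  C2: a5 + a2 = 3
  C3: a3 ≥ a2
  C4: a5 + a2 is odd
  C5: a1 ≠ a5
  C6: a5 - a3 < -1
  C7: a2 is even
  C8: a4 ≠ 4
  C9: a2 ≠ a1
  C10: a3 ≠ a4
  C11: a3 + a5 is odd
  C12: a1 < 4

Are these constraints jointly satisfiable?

Setting (a1, a2, a3, a4, a5) = (3, 2, 4, 1, 1) satisfies everything: constraint 2: a5 + a2 = 3; constraint 6: a5 - a3 = -3, and the others follow.

Satisfiable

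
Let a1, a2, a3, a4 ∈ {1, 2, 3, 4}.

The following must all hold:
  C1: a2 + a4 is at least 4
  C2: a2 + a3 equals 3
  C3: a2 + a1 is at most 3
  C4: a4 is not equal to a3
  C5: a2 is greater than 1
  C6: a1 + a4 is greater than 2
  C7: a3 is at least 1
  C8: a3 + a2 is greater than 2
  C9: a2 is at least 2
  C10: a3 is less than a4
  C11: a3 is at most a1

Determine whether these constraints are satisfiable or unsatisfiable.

Try a1 = 1, a2 = 2, a3 = 1, a4 = 2.
Check constraint 1: a2 + a4 = 4; constraint 2: a2 + a3 = 3; constraint 3: a2 + a1 = 3. The remaining constraints are straightforward to verify.

Satisfiable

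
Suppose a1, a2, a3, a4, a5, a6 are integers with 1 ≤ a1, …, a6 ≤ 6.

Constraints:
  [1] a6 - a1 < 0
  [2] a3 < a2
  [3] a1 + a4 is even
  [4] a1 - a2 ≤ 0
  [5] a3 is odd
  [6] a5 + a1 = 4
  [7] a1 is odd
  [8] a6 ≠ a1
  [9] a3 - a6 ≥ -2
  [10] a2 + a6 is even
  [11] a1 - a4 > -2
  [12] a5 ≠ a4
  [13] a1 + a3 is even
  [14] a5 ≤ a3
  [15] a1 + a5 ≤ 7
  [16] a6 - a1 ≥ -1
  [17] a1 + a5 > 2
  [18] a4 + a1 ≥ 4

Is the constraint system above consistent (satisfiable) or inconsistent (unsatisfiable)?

Try a1 = 3, a2 = 6, a3 = 1, a4 = 3, a5 = 1, a6 = 2.
Check constraint 1: a6 - a1 = -1; constraint 4: a1 - a2 = -3. The remaining constraints are straightforward to verify.

Satisfiable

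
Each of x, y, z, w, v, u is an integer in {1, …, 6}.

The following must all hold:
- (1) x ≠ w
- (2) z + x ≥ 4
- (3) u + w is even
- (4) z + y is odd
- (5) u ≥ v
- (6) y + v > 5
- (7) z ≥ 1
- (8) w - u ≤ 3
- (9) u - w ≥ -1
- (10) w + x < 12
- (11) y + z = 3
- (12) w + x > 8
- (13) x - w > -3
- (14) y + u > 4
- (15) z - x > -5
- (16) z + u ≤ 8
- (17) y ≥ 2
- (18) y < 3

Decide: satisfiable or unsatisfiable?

Satisfiable

One satisfying assignment is x = 4, y = 2, z = 1, w = 5, v = 5, u = 5.
For the less obvious constraints — constraint 2: z + x = 5; constraint 6: y + v = 7; constraint 8: w - u = 0 — and the others hold by inspection.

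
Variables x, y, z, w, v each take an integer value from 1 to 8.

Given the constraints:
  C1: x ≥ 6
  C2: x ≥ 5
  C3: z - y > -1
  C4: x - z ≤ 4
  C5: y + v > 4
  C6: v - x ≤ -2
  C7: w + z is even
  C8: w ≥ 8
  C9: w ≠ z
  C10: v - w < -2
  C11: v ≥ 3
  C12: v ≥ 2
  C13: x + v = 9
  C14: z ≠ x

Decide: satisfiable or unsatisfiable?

Setting (x, y, z, w, v) = (6, 2, 2, 8, 3) satisfies everything: constraint 3: z - y = 0; constraint 4: x - z = 4; constraint 5: y + v = 5, and the others follow.

Satisfiable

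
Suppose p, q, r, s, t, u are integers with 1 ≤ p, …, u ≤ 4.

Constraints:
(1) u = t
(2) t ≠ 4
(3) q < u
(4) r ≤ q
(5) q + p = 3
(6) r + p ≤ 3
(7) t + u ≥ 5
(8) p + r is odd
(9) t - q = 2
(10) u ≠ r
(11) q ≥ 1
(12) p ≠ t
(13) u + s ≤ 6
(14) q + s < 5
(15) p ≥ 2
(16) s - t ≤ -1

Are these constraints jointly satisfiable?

Setting (p, q, r, s, t, u) = (2, 1, 1, 2, 3, 3) satisfies everything: constraint 5: q + p = 3; constraint 6: r + p = 3, and the others follow.

Satisfiable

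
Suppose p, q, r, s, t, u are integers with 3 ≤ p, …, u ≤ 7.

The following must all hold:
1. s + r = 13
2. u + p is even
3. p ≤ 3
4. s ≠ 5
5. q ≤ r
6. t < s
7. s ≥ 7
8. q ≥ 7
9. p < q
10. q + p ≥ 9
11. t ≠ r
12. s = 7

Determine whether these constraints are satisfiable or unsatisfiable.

Unsatisfiable

From constraint 7: s ≥ 7. From constraints 5 and 8: r ≥ q ≥ 7. Hence s + r ≥ 14. But constraint 1 requires s + r = 13, and 13 < 14. Contradiction.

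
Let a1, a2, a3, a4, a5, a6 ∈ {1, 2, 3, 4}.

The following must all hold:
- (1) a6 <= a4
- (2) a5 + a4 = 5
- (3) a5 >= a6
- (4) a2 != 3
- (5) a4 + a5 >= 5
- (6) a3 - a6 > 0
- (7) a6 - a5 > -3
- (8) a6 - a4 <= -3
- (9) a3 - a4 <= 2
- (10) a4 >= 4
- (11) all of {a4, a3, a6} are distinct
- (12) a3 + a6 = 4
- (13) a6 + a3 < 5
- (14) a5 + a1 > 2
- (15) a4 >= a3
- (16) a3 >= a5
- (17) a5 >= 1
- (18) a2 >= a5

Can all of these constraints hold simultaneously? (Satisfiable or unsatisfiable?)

The assignment a1 = 2, a2 = 1, a3 = 3, a4 = 4, a5 = 1, a6 = 1 works:
  constraint 2 holds since a5 + a4 = 5.
  constraint 5 holds since a4 + a5 = 5.
  constraint 6 holds since a3 - a6 = 2.
The rest check out directly.

Satisfiable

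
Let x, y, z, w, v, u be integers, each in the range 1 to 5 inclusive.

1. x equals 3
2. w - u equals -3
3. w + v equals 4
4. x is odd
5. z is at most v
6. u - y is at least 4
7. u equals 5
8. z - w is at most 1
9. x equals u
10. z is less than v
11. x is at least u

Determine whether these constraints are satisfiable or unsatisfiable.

Unsatisfiable

Constraint 1 fixes x = 3 and constraint 7 fixes u = 5, but constraint 9 requires x = u. Since 3 ≠ 5, contradiction.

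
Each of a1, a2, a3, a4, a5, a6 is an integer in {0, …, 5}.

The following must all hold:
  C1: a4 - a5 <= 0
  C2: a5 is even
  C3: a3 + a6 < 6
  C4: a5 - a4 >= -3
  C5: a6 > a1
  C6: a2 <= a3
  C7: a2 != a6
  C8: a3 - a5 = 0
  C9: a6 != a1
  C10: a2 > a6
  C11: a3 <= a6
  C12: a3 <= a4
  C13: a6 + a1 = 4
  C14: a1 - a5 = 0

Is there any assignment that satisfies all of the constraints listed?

Unsatisfiable

Constraints 6, 10, and 11 give a2 ≤ a3, a3 ≤ a6, a6 < a2. Chaining: a2 ≤ a3 ≤ a6 < a2, which forces a2 < a2 — impossible.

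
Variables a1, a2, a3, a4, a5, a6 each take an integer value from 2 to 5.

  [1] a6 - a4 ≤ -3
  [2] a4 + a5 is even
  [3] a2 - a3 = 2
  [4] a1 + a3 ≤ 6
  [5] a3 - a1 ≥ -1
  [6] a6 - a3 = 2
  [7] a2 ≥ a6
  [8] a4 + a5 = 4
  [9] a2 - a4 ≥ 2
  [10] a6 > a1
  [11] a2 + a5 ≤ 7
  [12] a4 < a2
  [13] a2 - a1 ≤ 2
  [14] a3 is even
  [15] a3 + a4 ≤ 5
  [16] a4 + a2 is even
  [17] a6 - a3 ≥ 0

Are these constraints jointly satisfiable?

Constraints 1, 5, 9, 13, and 17 give a6 − a3 ≥ 0, a3 − a1 ≥ -1, a1 − a2 ≥ -2, a2 − a4 ≥ 2, a4 − a6 ≥ 3.
Adding all 5 inequalities: the left sides telescope to 0, and the right sides sum to 0 + (-1) + (-2) + 2 + 3 = 2. So 0 ≥ 2, which is false.

Unsatisfiable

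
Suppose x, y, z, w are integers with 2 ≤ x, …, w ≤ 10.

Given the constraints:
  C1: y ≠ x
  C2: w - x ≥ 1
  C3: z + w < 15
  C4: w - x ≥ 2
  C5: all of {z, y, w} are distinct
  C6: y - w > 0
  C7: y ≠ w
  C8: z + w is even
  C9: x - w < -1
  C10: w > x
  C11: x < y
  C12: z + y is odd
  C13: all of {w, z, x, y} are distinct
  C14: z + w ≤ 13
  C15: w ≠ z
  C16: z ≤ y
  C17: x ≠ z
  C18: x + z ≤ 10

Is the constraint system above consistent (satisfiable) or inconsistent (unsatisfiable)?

Satisfiable

Take x = 6, y = 10, z = 3, w = 9. Then constraint 2: w - x = 3; constraint 3: z + w = 12, and every other listed constraint is also met.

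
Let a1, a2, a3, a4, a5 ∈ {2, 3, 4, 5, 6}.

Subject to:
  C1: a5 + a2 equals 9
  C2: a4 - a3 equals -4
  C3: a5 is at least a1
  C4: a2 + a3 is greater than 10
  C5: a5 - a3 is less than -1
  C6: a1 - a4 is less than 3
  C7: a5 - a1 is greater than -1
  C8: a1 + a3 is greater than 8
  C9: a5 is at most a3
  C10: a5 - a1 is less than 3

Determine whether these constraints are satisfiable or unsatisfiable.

The assignment a1 = 4, a2 = 5, a3 = 6, a4 = 2, a5 = 4 works:
  constraint 1 holds since a5 + a2 = 9.
  constraint 2 holds since a4 - a3 = -4.
The rest check out directly.

Satisfiable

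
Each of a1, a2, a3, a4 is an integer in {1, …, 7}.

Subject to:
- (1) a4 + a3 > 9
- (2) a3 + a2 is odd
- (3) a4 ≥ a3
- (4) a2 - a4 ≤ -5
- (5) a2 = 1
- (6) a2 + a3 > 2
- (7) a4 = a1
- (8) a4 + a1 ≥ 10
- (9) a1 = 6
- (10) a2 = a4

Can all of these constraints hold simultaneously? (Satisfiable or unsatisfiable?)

Constraint 5 fixes a2 = 1 and constraint 9 fixes a1 = 6. Constraints 7 and 10 give a2 = a4 = a1, so a2 = a1. But 1 ≠ 6 — contradiction.

Unsatisfiable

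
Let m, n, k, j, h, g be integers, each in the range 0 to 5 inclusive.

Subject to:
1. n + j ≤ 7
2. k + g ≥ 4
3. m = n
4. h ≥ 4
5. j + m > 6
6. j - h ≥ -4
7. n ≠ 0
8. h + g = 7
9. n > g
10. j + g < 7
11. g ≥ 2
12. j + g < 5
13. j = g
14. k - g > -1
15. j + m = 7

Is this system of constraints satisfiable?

Satisfiable

Setting (m, n, k, j, h, g) = (5, 5, 2, 2, 5, 2) satisfies everything: constraint 1: n + j = 7; constraint 2: k + g = 4; constraint 5: j + m = 7, and the others follow.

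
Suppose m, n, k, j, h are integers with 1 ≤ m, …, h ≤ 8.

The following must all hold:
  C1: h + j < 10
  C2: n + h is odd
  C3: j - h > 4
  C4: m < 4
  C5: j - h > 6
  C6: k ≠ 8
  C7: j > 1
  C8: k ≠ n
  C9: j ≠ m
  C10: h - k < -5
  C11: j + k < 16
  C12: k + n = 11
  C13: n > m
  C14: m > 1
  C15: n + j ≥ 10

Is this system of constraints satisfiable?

Take m = 3, n = 4, k = 7, j = 8, h = 1. Then constraint 1: h + j = 9; constraint 3: j - h = 7, and every other listed constraint is also met.

Satisfiable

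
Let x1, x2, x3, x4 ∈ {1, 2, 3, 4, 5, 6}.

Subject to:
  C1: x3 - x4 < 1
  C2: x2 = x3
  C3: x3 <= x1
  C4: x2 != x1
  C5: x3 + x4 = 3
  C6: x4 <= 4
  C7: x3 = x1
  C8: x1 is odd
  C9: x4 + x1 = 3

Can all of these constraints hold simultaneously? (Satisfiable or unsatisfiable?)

Unsatisfiable

From constraints 2 and 7, x2 = x3 = x1, so x2 = x1. But constraint 4 says x2 ≠ x1. Contradiction.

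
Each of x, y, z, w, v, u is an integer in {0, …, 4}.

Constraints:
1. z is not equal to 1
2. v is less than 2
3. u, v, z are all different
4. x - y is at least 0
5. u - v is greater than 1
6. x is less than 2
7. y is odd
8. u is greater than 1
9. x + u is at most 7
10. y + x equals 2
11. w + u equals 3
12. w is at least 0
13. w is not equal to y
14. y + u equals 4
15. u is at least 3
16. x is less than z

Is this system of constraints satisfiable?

Satisfiable

One satisfying assignment is x = 1, y = 1, z = 4, w = 0, v = 1, u = 3.
For the less obvious constraints — constraint 4: x - y = 0; constraint 5: u - v = 2 — and the others hold by inspection.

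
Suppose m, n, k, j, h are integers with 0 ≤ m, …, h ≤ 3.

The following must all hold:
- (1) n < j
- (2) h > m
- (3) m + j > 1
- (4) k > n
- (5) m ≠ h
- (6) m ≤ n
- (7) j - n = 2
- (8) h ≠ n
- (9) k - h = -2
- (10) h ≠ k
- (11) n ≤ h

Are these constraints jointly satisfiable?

Setting (m, n, k, j, h) = (0, 0, 1, 2, 3) satisfies everything: constraint 3: m + j = 2; constraint 7: j - n = 2, and the others follow.

Satisfiable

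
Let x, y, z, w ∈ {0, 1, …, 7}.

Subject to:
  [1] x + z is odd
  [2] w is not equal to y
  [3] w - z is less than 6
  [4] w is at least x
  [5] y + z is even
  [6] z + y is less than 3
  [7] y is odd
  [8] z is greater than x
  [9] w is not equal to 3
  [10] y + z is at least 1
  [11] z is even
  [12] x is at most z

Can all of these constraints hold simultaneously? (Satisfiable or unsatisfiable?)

Unsatisfiable

Constraint 7 makes y odd and constraint 11 makes z even, so y + z must be odd. Constraint 5 says y + z is even — contradiction.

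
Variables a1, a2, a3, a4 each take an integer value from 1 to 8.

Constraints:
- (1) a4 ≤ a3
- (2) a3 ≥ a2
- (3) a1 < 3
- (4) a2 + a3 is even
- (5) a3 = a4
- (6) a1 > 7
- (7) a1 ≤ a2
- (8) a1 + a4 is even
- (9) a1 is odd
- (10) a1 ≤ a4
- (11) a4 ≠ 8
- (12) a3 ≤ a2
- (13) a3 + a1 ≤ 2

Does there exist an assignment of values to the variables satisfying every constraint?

From constraint 6: a1 ≥ 8. From constraint 3: a1 ≤ 2. But 2 < 8, so no value of a1 works.

Unsatisfiable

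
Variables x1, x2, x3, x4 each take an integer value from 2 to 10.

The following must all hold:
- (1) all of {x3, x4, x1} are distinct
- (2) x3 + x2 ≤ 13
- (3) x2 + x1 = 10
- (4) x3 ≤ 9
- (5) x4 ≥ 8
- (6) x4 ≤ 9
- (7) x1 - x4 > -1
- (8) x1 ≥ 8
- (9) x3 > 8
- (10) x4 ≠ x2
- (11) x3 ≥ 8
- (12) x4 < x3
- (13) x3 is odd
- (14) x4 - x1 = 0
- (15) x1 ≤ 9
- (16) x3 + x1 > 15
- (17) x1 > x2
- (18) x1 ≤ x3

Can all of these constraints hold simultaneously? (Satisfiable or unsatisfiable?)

Constraints 4, 5, 6, 8, 11, and 15 confine each of x3, x4, x1 to the 2 values {8, 9}.
Constraint 1 requires all 3 of them to be distinct, but only 2 values are available — impossible by the pigeonhole principle.

Unsatisfiable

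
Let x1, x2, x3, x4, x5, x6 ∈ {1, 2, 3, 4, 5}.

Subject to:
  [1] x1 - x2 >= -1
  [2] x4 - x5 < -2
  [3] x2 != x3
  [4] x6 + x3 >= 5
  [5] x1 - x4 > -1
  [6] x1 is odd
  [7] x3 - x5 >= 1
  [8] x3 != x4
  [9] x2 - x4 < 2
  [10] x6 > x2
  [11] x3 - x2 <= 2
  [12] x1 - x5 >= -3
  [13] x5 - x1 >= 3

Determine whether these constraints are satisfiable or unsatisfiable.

Constraints 1, 7, 11, and 13 give x2 − x3 ≥ -2, x3 − x5 ≥ 1, x5 − x1 ≥ 3, x1 − x2 ≥ -1.
Adding all 4 inequalities: the left sides telescope to 0, and the right sides sum to (-2) + 1 + 3 + (-1) = 1. So 0 ≥ 1, which is false.

Unsatisfiable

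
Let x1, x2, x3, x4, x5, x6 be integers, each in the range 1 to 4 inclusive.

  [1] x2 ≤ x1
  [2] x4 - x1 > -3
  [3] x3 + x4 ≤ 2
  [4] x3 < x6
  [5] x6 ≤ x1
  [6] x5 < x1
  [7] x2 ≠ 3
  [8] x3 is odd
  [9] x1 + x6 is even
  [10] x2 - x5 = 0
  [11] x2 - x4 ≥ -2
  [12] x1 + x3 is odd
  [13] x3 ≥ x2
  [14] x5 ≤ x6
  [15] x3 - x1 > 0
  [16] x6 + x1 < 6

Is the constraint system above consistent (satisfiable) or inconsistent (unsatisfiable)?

Unsatisfiable

Constraints 4, 5, and 15 give x6 ≤ x1, x1 < x3, x3 < x6. Chaining: x6 ≤ x1 < x3 < x6, which forces x6 < x6 — impossible.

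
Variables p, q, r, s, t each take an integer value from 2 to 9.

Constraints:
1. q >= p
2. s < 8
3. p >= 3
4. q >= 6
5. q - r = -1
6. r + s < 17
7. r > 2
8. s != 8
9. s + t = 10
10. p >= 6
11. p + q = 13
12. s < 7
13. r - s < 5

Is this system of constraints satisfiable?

Satisfiable

One satisfying assignment is p = 6, q = 7, r = 8, s = 6, t = 4.
For the less obvious constraints — constraint 5: q - r = -1; constraint 6: r + s = 14; constraint 9: s + t = 10 — and the others hold by inspection.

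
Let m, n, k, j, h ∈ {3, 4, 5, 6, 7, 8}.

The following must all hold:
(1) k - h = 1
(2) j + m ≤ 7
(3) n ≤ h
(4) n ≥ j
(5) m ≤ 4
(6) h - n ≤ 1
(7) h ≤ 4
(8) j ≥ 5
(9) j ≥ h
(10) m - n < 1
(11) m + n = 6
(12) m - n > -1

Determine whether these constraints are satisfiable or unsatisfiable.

Unsatisfiable

From constraints 4 and 8: n ≥ j and j ≥ 5, so n ≥ 5. From constraints 3 and 7: n ≤ h and h ≤ 4, so n ≤ 4. But 4 < 5, so no value of n works.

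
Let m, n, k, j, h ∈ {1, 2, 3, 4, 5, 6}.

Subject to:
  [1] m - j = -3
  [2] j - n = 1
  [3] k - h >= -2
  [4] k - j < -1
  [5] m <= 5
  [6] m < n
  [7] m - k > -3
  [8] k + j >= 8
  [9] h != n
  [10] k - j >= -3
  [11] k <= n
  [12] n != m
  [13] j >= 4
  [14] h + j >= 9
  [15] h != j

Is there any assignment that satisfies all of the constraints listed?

Setting (m, n, k, j, h) = (3, 5, 4, 6, 3) satisfies everything: constraint 1: m - j = -3; constraint 2: j - n = 1, and the others follow.

Satisfiable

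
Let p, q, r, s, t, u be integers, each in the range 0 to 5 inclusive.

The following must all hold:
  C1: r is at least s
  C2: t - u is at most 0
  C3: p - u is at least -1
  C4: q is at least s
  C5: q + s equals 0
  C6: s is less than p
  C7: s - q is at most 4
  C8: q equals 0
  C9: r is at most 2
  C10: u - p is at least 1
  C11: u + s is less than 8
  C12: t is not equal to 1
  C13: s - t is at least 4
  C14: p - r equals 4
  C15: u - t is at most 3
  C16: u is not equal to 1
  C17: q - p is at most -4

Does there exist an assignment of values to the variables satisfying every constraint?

Constraints 7, 10, 13, 15, and 17 give t − u ≥ -3, u − p ≥ 1, p − q ≥ 4, q − s ≥ -4, s − t ≥ 4.
Adding all 5 inequalities: the left sides telescope to 0, and the right sides sum to (-3) + 1 + 4 + (-4) + 4 = 2. So 0 ≥ 2, which is false.

Unsatisfiable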